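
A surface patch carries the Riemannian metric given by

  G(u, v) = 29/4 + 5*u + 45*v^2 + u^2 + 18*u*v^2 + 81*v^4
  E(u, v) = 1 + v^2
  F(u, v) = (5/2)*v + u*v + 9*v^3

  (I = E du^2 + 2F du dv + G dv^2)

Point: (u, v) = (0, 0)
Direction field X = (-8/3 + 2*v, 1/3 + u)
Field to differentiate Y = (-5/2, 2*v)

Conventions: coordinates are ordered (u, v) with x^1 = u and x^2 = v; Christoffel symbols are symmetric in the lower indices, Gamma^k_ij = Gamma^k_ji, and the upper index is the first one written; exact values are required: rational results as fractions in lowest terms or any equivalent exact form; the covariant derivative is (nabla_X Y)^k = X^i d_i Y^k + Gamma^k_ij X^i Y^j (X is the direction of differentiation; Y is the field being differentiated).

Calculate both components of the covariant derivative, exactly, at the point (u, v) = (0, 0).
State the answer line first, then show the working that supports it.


Answer: (nabla_X Y)^u = 0, (nabla_X Y)^v = 11/29

E = 1, F = 0, G = 29/4 at the point
E_u = 0, E_v = 0, F_u = 0, F_v = 5/2, G_u = 5, G_v = 0
EG - F^2 = 29/4;  g^inv = (4/29) * [[29/4, 0], [0, 1]]
first-kind symbols [ij,l] = (1/2)(d_i g_jl + d_j g_il - d_l g_ij): [uu,u] = E_u/2 = 0, [uu,v] = F_u - E_v/2 = 0, [uv,u] = E_v/2 = 0, [uv,v] = G_u/2 = 5/2, [vv,u] = F_v - G_u/2 = 0, [vv,v] = G_v/2 = 0
Gamma^u_ij = (G*[ij,u] - F*[ij,v])/(EG - F^2), Gamma^v_ij = (E*[ij,v] - F*[ij,u])/(EG - F^2)
Gamma_uuu = 0, Gamma_uuv = 0, Gamma_uvv = 0, Gamma_vuu = 0, Gamma_vuv = 10/29, Gamma_vvv = 0
X = (-8/3, 1/3), Y = (-5/2, 0) at the point


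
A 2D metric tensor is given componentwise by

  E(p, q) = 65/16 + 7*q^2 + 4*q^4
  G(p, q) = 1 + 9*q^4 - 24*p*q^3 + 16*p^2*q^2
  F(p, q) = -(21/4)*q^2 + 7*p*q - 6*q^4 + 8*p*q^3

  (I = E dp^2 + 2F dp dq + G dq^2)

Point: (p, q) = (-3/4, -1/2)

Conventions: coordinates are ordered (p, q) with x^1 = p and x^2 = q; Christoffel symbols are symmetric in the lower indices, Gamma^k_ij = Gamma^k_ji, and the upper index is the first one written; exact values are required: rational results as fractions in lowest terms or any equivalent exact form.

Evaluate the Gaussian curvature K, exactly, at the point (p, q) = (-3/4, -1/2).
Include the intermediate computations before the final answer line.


E = 97/16, F = 27/16, G = 25/16, EG - F^2 = 53/8 at the point
E_p = 0, E_q = -9, F_p = -9/2, F_q = -3/2, G_p = -3, G_q = 0
E_qq = 26, F_pq = 13, G_pp = 8
Using the Brioschi determinant formula for K from the metric derivatives:
M1 = [[-E_qq/2 + F_pq - G_pp/2, E_p/2, F_p - E_q/2], [F_q - G_p/2, E, F], [G_q/2, F, G]] = [[-4, 0, 0], [0, 97/16, 27/16], [0, 27/16, 25/16]]; det M1 = -53/2
M2 = [[0, E_q/2, G_p/2], [E_q/2, E, F], [G_p/2, F, G]] = [[0, -9/2, -3/2], [-9/2, 97/16, 27/16], [-3/2, 27/16, 25/16]]; det M2 = -45/2
det M1 - det M2 = -4; K = -4 / (53/8)^2 = -256/2809

Answer: K = -256/2809


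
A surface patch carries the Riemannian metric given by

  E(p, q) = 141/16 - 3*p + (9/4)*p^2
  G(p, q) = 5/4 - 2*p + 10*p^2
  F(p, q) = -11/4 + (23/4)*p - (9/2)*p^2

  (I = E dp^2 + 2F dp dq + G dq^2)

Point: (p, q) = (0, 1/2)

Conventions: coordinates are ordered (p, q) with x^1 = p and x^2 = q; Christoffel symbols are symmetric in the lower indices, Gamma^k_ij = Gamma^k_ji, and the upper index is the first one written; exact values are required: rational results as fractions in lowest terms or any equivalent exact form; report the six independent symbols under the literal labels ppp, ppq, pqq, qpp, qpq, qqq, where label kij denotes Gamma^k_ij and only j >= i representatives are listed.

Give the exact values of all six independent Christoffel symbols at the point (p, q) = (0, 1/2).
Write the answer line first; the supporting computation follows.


Answer: Gamma_ppp = 892/221, Gamma_ppq = -176/221, Gamma_pqq = 80/221, Gamma_qpp = 2979/221, Gamma_qpq = -564/221, Gamma_qqq = 176/221

E = 141/16, F = -11/4, G = 5/4 at the point
E_p = -3, E_q = 0, F_p = 23/4, F_q = 0, G_p = -2, G_q = 0
EG - F^2 = 221/64;  g^inv = (64/221) * [[5/4, 11/4], [11/4, 141/16]]
first-kind symbols [ij,l] = (1/2)(d_i g_jl + d_j g_il - d_l g_ij): [pp,p] = E_p/2 = -3/2, [pp,q] = F_p - E_q/2 = 23/4, [pq,p] = E_q/2 = 0, [pq,q] = G_p/2 = -1, [qq,p] = F_q - G_p/2 = 1, [qq,q] = G_q/2 = 0
Gamma^p_ij = (G*[ij,p] - F*[ij,q])/(EG - F^2), Gamma^q_ij = (E*[ij,q] - F*[ij,p])/(EG - F^2)


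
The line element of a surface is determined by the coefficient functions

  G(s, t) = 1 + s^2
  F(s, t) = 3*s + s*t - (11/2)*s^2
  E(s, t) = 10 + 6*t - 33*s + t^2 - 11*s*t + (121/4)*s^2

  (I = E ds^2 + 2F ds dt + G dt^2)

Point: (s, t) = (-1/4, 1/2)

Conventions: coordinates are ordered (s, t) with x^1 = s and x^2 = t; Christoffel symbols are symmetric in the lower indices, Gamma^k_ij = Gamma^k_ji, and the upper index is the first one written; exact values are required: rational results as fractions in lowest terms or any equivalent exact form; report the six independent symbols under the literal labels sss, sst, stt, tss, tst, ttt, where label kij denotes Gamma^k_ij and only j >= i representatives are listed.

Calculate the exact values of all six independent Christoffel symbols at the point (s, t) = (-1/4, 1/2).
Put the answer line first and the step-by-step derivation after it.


Answer: Gamma_sss = -1716/1589, Gamma_sst = 312/1589, Gamma_stt = 0, Gamma_tss = 88/1589, Gamma_tst = -16/1589, Gamma_ttt = 0

E = 1585/64, F = -39/32, G = 17/16 at the point
E_s = -429/8, E_t = 39/4, F_s = 25/4, F_t = -1/4, G_s = -1/2, G_t = 0
EG - F^2 = 1589/64;  g^inv = (64/1589) * [[17/16, 39/32], [39/32, 1585/64]]
first-kind symbols [ij,l] = (1/2)(d_i g_jl + d_j g_il - d_l g_ij): [ss,s] = E_s/2 = -429/16, [ss,t] = F_s - E_t/2 = 11/8, [st,s] = E_t/2 = 39/8, [st,t] = G_s/2 = -1/4, [tt,s] = F_t - G_s/2 = 0, [tt,t] = G_t/2 = 0
Gamma^s_ij = (G*[ij,s] - F*[ij,t])/(EG - F^2), Gamma^t_ij = (E*[ij,t] - F*[ij,s])/(EG - F^2)


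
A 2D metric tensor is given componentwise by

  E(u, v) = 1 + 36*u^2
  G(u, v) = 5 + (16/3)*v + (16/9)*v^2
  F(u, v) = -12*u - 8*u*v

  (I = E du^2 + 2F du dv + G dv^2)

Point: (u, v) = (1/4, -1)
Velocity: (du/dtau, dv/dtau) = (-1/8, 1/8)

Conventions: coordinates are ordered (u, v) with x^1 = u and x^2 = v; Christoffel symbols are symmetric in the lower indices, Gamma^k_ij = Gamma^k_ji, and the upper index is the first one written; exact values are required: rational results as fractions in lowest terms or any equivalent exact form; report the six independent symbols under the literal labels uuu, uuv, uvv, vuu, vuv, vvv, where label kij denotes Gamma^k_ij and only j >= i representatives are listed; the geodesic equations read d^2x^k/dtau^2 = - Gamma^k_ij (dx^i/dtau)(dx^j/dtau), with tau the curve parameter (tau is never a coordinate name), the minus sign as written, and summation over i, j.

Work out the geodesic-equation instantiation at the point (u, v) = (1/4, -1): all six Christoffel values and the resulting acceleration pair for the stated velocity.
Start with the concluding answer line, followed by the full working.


Answer: Gamma_uuu = 324/133, Gamma_uuv = 0, Gamma_uvv = -72/133, Gamma_vuu = -144/133, Gamma_vuv = 0, Gamma_vvv = 32/133; accelerations (d^2u/dtau^2, d^2v/dtau^2) = (-9/304, 1/76)

E = 13/4, F = -1, G = 13/9 at the point
E_u = 18, E_v = 0, F_u = -4, F_v = -2, G_u = 0, G_v = 16/9
EG - F^2 = 133/36;  g^inv = (36/133) * [[13/9, 1], [1, 13/4]]
first-kind symbols [ij,l] = (1/2)(d_i g_jl + d_j g_il - d_l g_ij): [uu,u] = E_u/2 = 9, [uu,v] = F_u - E_v/2 = -4, [uv,u] = E_v/2 = 0, [uv,v] = G_u/2 = 0, [vv,u] = F_v - G_u/2 = -2, [vv,v] = G_v/2 = 8/9
Gamma^u_ij = (G*[ij,u] - F*[ij,v])/(EG - F^2), Gamma^v_ij = (E*[ij,v] - F*[ij,u])/(EG - F^2)
Gamma_uuu = 324/133, Gamma_uuv = 0, Gamma_uvv = -72/133, Gamma_vuu = -144/133, Gamma_vuv = 0, Gamma_vvv = 32/133
d^2u/dtau^2 = -(Gamma_uuu*(-1/8)^2 + 2*Gamma_uuv*(-1/8)*(1/8) + Gamma_uvv*(1/8)^2) = -9/304
d^2v/dtau^2 = -(Gamma_vuu*(-1/8)^2 + 2*Gamma_vuv*(-1/8)*(1/8) + Gamma_vvv*(1/8)^2) = 1/76


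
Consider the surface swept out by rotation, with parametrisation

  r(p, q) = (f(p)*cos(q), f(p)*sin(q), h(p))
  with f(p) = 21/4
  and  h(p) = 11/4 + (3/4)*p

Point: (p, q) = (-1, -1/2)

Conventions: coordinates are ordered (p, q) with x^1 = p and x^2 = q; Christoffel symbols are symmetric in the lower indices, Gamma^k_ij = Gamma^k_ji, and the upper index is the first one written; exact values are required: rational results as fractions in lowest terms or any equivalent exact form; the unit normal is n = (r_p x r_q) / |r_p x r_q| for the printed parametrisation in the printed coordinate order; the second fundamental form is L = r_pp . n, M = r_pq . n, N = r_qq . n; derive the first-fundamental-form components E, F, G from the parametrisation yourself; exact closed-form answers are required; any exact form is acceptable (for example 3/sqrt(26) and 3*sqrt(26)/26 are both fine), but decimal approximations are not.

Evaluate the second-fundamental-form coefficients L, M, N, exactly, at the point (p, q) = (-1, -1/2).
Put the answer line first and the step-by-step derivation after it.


Answer: L = 0, M = 0, N = 21/4

f = 21/4, f' = 0, f'' = 0, h' = 3/4, h'' = 0
E = 9/16, F = 0, G = 441/16; answer radicand W^2 = 9/16
unnormalised second-form numerators: l = 0, m = 0, n = 63/16; L = l/sqrt(9/16), and similarly M = m/sqrt(W^2), N = n/sqrt(W^2)


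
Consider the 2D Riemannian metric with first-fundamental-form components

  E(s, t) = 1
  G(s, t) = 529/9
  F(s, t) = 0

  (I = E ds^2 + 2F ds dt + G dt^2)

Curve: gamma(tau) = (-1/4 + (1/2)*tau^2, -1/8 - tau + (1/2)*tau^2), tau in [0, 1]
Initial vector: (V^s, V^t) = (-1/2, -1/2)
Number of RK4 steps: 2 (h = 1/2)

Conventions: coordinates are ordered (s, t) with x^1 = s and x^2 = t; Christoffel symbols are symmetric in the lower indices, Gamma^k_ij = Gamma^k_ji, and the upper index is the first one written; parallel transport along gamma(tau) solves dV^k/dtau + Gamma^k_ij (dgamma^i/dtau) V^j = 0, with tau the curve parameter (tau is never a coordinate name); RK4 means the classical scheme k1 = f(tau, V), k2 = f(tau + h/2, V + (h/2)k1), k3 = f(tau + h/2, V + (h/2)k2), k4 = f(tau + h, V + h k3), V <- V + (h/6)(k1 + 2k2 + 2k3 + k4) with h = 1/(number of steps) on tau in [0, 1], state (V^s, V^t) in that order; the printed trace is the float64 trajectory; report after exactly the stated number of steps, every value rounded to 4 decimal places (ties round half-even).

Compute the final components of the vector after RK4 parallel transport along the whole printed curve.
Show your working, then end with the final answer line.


gamma'(tau) = (tau, -1 + tau); f(tau, V)^k = -Gamma^k_ij(gamma(tau)) gamma'^i(tau) V^j; h = 1/2; intermediate values shown to 6 dp
curve data and Christoffel symbols at the stage parameters:
  tau = 0.000000: gamma = (-0.250000, -0.125000), gamma' = (0.000000, -1.000000); Gamma_sss = 0.000000, Gamma_sst = 0.000000, Gamma_stt = 0.000000, Gamma_tss = 0.000000, Gamma_tst = 0.000000, Gamma_ttt = 0.000000
  tau = 0.250000: gamma = (-0.218750, -0.343750), gamma' = (0.250000, -0.750000); Gamma_sss = 0.000000, Gamma_sst = 0.000000, Gamma_stt = 0.000000, Gamma_tss = 0.000000, Gamma_tst = 0.000000, Gamma_ttt = 0.000000
  tau = 0.500000: gamma = (-0.125000, -0.500000), gamma' = (0.500000, -0.500000); Gamma_sss = 0.000000, Gamma_sst = 0.000000, Gamma_stt = 0.000000, Gamma_tss = 0.000000, Gamma_tst = 0.000000, Gamma_ttt = 0.000000
  tau = 0.750000: gamma = (0.031250, -0.593750), gamma' = (0.750000, -0.250000); Gamma_sss = 0.000000, Gamma_sst = 0.000000, Gamma_stt = 0.000000, Gamma_tss = 0.000000, Gamma_tst = 0.000000, Gamma_ttt = 0.000000
  tau = 1.000000: gamma = (0.250000, -0.625000), gamma' = (1.000000, 0.000000); Gamma_sss = 0.000000, Gamma_sst = 0.000000, Gamma_stt = 0.000000, Gamma_tss = 0.000000, Gamma_tst = 0.000000, Gamma_ttt = 0.000000
step 0: V^s = -0.5000, V^t = -0.5000
step 1: k1 = (0.000000, 0.000000), k2 = (0.000000, 0.000000), k3 = (0.000000, 0.000000), k4 = (0.000000, 0.000000); V <- V + (h/6)(k1 + 2k2 + 2k3 + k4): V^s = -0.5000, V^t = -0.5000
step 2: k1 = (0.000000, 0.000000), k2 = (0.000000, 0.000000), k3 = (0.000000, 0.000000), k4 = (0.000000, 0.000000); V <- V + (h/6)(k1 + 2k2 + 2k3 + k4): V^s = -0.5000, V^t = -0.5000

Answer: V^s = -0.5000, V^t = -0.5000


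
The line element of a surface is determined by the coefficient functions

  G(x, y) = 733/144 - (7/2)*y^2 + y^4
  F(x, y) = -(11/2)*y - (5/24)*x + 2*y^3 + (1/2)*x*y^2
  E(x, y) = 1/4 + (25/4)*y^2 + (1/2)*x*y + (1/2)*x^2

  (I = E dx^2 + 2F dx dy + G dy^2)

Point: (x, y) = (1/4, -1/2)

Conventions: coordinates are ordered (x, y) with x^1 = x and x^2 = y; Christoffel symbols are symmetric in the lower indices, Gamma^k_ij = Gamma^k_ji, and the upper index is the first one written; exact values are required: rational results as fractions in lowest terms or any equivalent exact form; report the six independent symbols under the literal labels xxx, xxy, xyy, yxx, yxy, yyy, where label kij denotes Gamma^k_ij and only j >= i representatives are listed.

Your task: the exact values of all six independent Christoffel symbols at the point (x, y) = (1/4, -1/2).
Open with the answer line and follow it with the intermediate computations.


Answer: Gamma_xxx = -2431/485, Gamma_xxy = -4312/485, Gamma_xyy = -7032/485, Gamma_yxx = 24453/6790, Gamma_yxy = 2499/485, Gamma_yyy = 29718/3395

E = 57/32, F = 119/48, G = 77/18 at the point
E_x = 0, E_y = -49/8, F_x = -1/12, F_y = -33/8, G_x = 0, G_y = 3
EG - F^2 = 3395/2304;  g^inv = (2304/3395) * [[77/18, -119/48], [-119/48, 57/32]]
first-kind symbols [ij,l] = (1/2)(d_i g_jl + d_j g_il - d_l g_ij): [xx,x] = E_x/2 = 0, [xx,y] = F_x - E_y/2 = 143/48, [xy,x] = E_y/2 = -49/16, [xy,y] = G_x/2 = 0, [yy,x] = F_y - G_x/2 = -33/8, [yy,y] = G_y/2 = 3/2
Gamma^x_ij = (G*[ij,x] - F*[ij,y])/(EG - F^2), Gamma^y_ij = (E*[ij,y] - F*[ij,x])/(EG - F^2)


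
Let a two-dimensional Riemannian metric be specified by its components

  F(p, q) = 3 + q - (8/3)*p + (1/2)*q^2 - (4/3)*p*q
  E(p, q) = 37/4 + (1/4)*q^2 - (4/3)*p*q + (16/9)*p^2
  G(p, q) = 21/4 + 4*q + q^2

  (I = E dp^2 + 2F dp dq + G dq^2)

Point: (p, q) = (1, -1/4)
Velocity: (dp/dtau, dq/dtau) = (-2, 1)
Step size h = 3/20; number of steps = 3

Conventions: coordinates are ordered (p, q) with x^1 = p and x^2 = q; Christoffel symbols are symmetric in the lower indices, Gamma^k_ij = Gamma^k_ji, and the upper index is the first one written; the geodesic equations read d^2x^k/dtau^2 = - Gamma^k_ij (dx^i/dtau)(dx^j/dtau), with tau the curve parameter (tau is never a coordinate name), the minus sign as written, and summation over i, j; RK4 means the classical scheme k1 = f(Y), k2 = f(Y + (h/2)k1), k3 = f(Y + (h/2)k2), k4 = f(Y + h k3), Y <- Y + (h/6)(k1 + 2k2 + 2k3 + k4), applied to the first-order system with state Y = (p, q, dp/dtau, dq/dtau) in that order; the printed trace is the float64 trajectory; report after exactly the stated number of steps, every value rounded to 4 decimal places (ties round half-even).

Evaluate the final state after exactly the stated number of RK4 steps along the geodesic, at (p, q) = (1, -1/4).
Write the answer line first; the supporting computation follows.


Answer: p = -0.0015, q = 0.3617, dp/dtau = -2.4626, dq/dtau = 1.8043

f(Y) = (dp/dtau, dq/dtau, -Gamma^p_ij Y'^i Y'^j, -Gamma^q_ij Y'^i Y'^j) with the Gammas evaluated at the stage position; h = 0.150000; intermediate values shown to 6 dp
step 0: p = 1.0000, q = -0.2500, dp/dtau = -2.0000, dq/dtau = 1.0000
step 1:
  k1: at (p, q) = (1.000000, -0.250000), (dp/dtau, dq/dtau) = (-2.000000, 1.000000); Gamma_ppp = 0.186321, Gamma_ppq = -0.064356, Gamma_pqq = -0.067527, Gamma_qpp = -0.391333, Gamma_qpq = 0.006684, Gamma_qqq = 0.412811; k1 = (-2.000000, 1.000000, -0.935182, 1.179258)
  k2: at (p, q) = (0.850000, -0.175000), (dp/dtau, dq/dtau) = (-2.070139, 1.088444); Gamma_ppp = 0.182369, Gamma_ppq = -0.057530, Gamma_pqq = -0.058047, Gamma_qpp = -0.428697, Gamma_qpq = 0.009696, Gamma_qqq = 0.408200; k2 = (-2.070139, 1.088444, -0.972027, 1.397265)
  k3: at (p, q) = (0.844740, -0.168367), (dp/dtau, dq/dtau) = (-2.072902, 1.104795); Gamma_ppp = 0.182029, Gamma_ppq = -0.057195, Gamma_pqq = -0.057271, Gamma_qpp = -0.429852, Gamma_qpq = 0.009723, Gamma_qqq = 0.407495; k3 = (-2.072902, 1.104795, -0.974228, 1.394199)
  k4: at (p, q) = (0.689065, -0.084281), (dp/dtau, dq/dtau) = (-2.146134, 1.209130); Gamma_ppp = 0.178765, Gamma_ppq = -0.048529, Gamma_pqq = -0.045898, Gamma_qpp = -0.463634, Gamma_qpq = 0.011434, Gamma_qqq = 0.400189; k4 = (-2.146134, 1.209130, -1.008132, 1.609714)
  Y <- Y + (h/6)(k1 + 2k2 + 2k3 + k4): p = 0.6892, q = -0.0851, dp/dtau = -2.1459, dq/dtau = 1.2093
step 2:
  k1: at (p, q) = (0.689195, -0.085110), (dp/dtau, dq/dtau) = (-2.145896, 1.209298); Gamma_ppp = 0.178809, Gamma_ppq = -0.048553, Gamma_pqq = -0.045991, Gamma_qpp = -0.463647, Gamma_qpq = 0.011444, Gamma_qqq = 0.400298; k1 = (-2.145896, 1.209298, -1.008128, 1.609032)
  k2: at (p, q) = (0.528252, 0.005588), (dp/dtau, dq/dtau) = (-2.221505, 1.329975); Gamma_ppp = 0.176805, Gamma_ppq = -0.037877, Gamma_pqq = -0.032904, Gamma_qpp = -0.494083, Gamma_qpq = 0.011444, Gamma_qqq = 0.390337; k2 = (-2.221505, 1.329975, -1.038164, 1.815526)
  k3: at (p, q) = (0.522582, 0.014638), (dp/dtau, dq/dtau) = (-2.223758, 1.345462); Gamma_ppp = 0.176454, Gamma_ppq = -0.037322, Gamma_pqq = -0.031776, Gamma_qpp = -0.494601, Gamma_qpq = 0.011326, Gamma_qqq = 0.389135; k3 = (-2.223758, 1.345462, -1.038395, 1.809186)
  k4: at (p, q) = (0.355631, 0.116710), (dp/dtau, dq/dtau) = (-2.301655, 1.480675); Gamma_ppp = 0.176130, Gamma_ppq = -0.024067, Gamma_pqq = -0.016262, Gamma_qpp = -0.521378, Gamma_qpq = 0.008903, Gamma_qqq = 0.375394; k4 = (-2.301655, 1.480675, -1.061459, 1.999729)
  Y <- Y + (h/6)(k1 + 2k2 + 2k3 + k4): p = 0.3557, q = 0.1159, dp/dtau = -2.3015, dq/dtau = 1.4808
step 3:
  k1: at (p, q) = (0.355743, 0.115911), (dp/dtau, dq/dtau) = (-2.301463, 1.480752); Gamma_ppp = 0.176168, Gamma_ppq = -0.024097, Gamma_pqq = -0.016355, Gamma_qpp = -0.521440, Gamma_qpq = 0.008916, Gamma_qqq = 0.375508; k1 = (-2.301463, 1.480752, -1.061494, 1.999349)
  k2: at (p, q) = (0.183133, 0.226968), (dp/dtau, dq/dtau) = (-2.381075, 1.630703); Gamma_ppp = 0.178245, Gamma_ppq = -0.008082, Gamma_pqq = 0.001390, Gamma_qpp = -0.545432, Gamma_qpq = 0.003526, Gamma_qqq = 0.358039; k2 = (-2.381075, 1.630703, -1.077021, 2.167626)
  k3: at (p, q) = (0.177162, 0.238214), (dp/dtau, dq/dtau) = (-2.382240, 1.643324); Gamma_ppp = 0.178006, Gamma_ppq = -0.007259, Gamma_pqq = 0.002855, Gamma_qpp = -0.545257, Gamma_qpq = 0.003175, Gamma_qqq = 0.356316; k3 = (-2.382240, 1.643324, -1.074741, 2.156991)
  k4: at (p, q) = (-0.001593, 0.362410), (dp/dtau, dq/dtau) = (-2.462674, 1.804301); Gamma_ppp = 0.183203, Gamma_ppq = 0.012128, Gamma_pqq = 0.023450, Gamma_qpp = -0.566610, Gamma_qpq = -0.006095, Gamma_qqq = 0.334052; k4 = (-2.462674, 1.804301, -1.079649, 2.294681)
  Y <- Y + (h/6)(k1 + 2k2 + 2k3 + k4): p = -0.0015, q = 0.3617, dp/dtau = -2.4626, dq/dtau = 1.8043


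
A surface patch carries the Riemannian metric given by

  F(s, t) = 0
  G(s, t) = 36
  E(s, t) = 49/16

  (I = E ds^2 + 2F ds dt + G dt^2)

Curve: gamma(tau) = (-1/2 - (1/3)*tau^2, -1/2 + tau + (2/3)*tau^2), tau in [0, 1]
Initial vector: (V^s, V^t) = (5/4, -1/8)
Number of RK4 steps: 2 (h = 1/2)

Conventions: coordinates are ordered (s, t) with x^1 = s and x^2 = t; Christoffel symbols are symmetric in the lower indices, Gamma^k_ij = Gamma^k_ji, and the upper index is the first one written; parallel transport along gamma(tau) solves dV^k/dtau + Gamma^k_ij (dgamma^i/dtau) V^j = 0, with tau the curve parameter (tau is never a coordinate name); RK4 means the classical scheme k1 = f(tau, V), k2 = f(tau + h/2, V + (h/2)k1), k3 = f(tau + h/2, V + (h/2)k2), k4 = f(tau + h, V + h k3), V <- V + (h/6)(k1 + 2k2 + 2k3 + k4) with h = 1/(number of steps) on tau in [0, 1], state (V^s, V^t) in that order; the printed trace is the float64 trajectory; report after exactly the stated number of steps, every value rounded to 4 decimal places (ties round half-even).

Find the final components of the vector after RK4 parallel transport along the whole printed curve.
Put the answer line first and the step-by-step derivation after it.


Answer: V^s = 1.2500, V^t = -0.1250

gamma'(tau) = (-(2/3)*tau, 1 + (4/3)*tau); f(tau, V)^k = -Gamma^k_ij(gamma(tau)) gamma'^i(tau) V^j; h = 1/2; intermediate values shown to 6 dp
curve data and Christoffel symbols at the stage parameters:
  tau = 0.000000: gamma = (-0.500000, -0.500000), gamma' = (0.000000, 1.000000); Gamma_sss = 0.000000, Gamma_sst = 0.000000, Gamma_stt = 0.000000, Gamma_tss = 0.000000, Gamma_tst = 0.000000, Gamma_ttt = 0.000000
  tau = 0.250000: gamma = (-0.520833, -0.208333), gamma' = (-0.166667, 1.333333); Gamma_sss = 0.000000, Gamma_sst = 0.000000, Gamma_stt = 0.000000, Gamma_tss = 0.000000, Gamma_tst = 0.000000, Gamma_ttt = 0.000000
  tau = 0.500000: gamma = (-0.583333, 0.166667), gamma' = (-0.333333, 1.666667); Gamma_sss = 0.000000, Gamma_sst = 0.000000, Gamma_stt = 0.000000, Gamma_tss = 0.000000, Gamma_tst = 0.000000, Gamma_ttt = 0.000000
  tau = 0.750000: gamma = (-0.687500, 0.625000), gamma' = (-0.500000, 2.000000); Gamma_sss = 0.000000, Gamma_sst = 0.000000, Gamma_stt = 0.000000, Gamma_tss = 0.000000, Gamma_tst = 0.000000, Gamma_ttt = 0.000000
  tau = 1.000000: gamma = (-0.833333, 1.166667), gamma' = (-0.666667, 2.333333); Gamma_sss = 0.000000, Gamma_sst = 0.000000, Gamma_stt = 0.000000, Gamma_tss = 0.000000, Gamma_tst = 0.000000, Gamma_ttt = 0.000000
step 0: V^s = 1.2500, V^t = -0.1250
step 1: k1 = (0.000000, 0.000000), k2 = (0.000000, 0.000000), k3 = (0.000000, 0.000000), k4 = (0.000000, 0.000000); V <- V + (h/6)(k1 + 2k2 + 2k3 + k4): V^s = 1.2500, V^t = -0.1250
step 2: k1 = (0.000000, 0.000000), k2 = (0.000000, 0.000000), k3 = (0.000000, 0.000000), k4 = (0.000000, 0.000000); V <- V + (h/6)(k1 + 2k2 + 2k3 + k4): V^s = 1.2500, V^t = -0.1250


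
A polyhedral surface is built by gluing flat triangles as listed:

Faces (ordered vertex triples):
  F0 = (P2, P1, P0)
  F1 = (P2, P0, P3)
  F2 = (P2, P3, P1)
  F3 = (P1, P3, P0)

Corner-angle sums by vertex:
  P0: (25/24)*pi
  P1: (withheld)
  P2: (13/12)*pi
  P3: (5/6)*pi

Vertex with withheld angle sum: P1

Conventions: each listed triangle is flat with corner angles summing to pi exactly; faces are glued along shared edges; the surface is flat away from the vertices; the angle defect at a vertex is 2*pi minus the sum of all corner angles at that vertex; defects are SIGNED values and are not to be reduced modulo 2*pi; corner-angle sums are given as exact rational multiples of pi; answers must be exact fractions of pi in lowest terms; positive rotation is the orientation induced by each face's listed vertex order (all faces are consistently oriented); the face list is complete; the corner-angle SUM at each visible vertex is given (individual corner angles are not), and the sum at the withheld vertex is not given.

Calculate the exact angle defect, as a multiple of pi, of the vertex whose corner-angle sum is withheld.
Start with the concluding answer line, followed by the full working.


Answer: defect(P1) = (23/24)*pi

V = 4, E = 6, F = 4; chi = V - E + F = 2
Gauss-Bonnet: total defect = 2*pi*chi = 4*pi; visible defects sum to (73/24)*pi


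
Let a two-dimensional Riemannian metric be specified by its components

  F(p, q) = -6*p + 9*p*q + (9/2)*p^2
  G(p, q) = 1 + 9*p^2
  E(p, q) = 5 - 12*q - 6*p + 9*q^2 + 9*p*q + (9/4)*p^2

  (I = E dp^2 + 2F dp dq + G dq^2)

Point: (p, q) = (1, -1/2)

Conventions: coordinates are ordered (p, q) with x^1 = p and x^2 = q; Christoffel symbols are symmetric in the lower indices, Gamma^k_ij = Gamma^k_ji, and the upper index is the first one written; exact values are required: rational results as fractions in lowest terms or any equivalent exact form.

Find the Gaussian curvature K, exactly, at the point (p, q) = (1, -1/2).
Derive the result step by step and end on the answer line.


E = 5, F = -6, G = 10, EG - F^2 = 14 at the point
E_p = -6, E_q = -12, F_p = -3/2, F_q = 9, G_p = 18, G_q = 0
E_qq = 18, F_pq = 9, G_pp = 18
K follows from Brioschi's formula, (det M1 - det M2)/(EG - F^2)^2.
M1 = [[-E_qq/2 + F_pq - G_pp/2, E_p/2, F_p - E_q/2], [F_q - G_p/2, E, F], [G_q/2, F, G]] = [[-9, -3, 9/2], [0, 5, -6], [0, -6, 10]]; det M1 = -126
M2 = [[0, E_q/2, G_p/2], [E_q/2, E, F], [G_p/2, F, G]] = [[0, -6, 9], [-6, 5, -6], [9, -6, 10]]; det M2 = -117
det M1 - det M2 = -9; K = -9 / (14)^2 = -9/196

Answer: K = -9/196


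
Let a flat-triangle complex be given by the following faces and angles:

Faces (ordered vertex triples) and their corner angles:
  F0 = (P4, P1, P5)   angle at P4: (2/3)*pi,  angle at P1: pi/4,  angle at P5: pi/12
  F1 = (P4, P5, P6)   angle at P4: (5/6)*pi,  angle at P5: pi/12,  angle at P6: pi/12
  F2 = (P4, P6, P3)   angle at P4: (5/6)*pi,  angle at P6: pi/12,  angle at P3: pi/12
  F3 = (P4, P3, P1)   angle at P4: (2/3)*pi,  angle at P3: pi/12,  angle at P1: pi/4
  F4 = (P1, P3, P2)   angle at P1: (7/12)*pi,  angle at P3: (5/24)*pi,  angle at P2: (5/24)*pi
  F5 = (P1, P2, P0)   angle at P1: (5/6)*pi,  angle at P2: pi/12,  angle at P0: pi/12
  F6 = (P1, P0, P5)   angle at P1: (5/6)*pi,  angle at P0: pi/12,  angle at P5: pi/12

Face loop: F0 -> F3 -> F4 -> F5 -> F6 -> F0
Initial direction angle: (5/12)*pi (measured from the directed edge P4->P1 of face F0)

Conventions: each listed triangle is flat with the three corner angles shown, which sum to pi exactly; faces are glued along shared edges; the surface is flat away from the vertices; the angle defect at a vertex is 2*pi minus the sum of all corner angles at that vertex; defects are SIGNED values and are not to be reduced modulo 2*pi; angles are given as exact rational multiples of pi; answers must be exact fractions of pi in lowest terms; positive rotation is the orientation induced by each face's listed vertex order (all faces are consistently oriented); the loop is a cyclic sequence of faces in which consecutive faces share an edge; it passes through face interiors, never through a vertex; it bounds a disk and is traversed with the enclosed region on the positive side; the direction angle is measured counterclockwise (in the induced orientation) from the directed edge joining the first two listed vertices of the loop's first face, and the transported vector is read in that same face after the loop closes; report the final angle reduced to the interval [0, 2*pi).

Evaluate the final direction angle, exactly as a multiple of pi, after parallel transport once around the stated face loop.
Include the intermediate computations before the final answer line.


enclosed vertex P1: corner angles sum to (11/4)*pi, defect = 2*pi - (11/4)*pi = (-3/4)*pi
summing the enclosed defects onto the initial angle, mod 2*pi in the induced orientation:
final angle = (5/12)*pi - (3/4)*pi = (5/3)*pi (mod 2*pi)

Answer: final direction angle = (5/3)*pi


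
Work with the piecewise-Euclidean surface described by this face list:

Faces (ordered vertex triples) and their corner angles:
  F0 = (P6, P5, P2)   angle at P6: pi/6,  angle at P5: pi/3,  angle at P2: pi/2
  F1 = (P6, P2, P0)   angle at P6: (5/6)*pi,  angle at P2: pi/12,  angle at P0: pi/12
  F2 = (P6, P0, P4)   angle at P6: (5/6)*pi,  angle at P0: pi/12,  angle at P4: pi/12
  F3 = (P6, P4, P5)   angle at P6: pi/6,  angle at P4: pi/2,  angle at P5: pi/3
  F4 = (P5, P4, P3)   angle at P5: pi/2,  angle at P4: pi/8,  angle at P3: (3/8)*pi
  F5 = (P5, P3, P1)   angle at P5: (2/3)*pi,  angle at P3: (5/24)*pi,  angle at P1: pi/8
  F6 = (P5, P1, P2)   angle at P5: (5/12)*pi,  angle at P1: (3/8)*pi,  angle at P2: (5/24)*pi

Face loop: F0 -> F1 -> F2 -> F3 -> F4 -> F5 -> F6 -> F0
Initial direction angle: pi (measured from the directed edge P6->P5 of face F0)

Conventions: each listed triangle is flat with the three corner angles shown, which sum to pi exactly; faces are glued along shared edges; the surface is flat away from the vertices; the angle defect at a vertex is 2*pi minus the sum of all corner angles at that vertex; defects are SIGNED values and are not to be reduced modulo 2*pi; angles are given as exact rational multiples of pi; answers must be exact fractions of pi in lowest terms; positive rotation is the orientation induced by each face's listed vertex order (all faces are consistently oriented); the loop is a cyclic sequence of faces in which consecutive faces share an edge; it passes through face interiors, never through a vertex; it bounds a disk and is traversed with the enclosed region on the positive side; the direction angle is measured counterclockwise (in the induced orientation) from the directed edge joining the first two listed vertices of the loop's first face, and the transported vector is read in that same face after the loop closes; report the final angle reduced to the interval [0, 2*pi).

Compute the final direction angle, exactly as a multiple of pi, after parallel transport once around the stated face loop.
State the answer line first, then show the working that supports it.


Answer: final direction angle = (3/4)*pi

enclosed vertex P5: corner angles sum to (9/4)*pi, defect = 2*pi - (9/4)*pi = -pi/4
enclosed vertex P6: corner angles sum to 2*pi, defect = 2*pi - 2*pi = 0
summing the enclosed defects onto the initial angle, mod 2*pi in the induced orientation:
final angle = pi - pi/4 = (3/4)*pi (mod 2*pi)


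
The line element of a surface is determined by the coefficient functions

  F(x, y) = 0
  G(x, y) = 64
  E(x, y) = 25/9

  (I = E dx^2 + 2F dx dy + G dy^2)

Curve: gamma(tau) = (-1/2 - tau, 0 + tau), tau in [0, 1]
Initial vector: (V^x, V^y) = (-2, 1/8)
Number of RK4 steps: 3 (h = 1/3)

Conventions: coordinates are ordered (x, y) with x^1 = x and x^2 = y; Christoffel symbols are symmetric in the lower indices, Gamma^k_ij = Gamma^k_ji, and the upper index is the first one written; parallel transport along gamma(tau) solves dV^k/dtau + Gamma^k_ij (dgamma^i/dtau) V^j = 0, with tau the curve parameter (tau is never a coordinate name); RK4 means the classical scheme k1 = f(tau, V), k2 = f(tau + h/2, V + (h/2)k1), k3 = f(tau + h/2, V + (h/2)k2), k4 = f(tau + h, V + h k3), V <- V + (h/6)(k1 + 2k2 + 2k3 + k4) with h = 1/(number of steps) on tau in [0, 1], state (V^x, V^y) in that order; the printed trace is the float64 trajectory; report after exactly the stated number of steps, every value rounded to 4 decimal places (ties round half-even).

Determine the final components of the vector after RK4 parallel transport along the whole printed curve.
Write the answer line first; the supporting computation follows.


Answer: V^x = -2.0000, V^y = 0.1250

gamma'(tau) = (-1, 1); f(tau, V)^k = -Gamma^k_ij(gamma(tau)) gamma'^i(tau) V^j; h = 1/3; intermediate values shown to 6 dp
curve data and Christoffel symbols at the stage parameters:
  tau = 0.000000: gamma = (-0.500000, 0.000000), gamma' = (-1.000000, 1.000000); Gamma_xxx = 0.000000, Gamma_xxy = 0.000000, Gamma_xyy = 0.000000, Gamma_yxx = 0.000000, Gamma_yxy = 0.000000, Gamma_yyy = 0.000000
  tau = 0.166667: gamma = (-0.666667, 0.166667), gamma' = (-1.000000, 1.000000); Gamma_xxx = 0.000000, Gamma_xxy = 0.000000, Gamma_xyy = 0.000000, Gamma_yxx = 0.000000, Gamma_yxy = 0.000000, Gamma_yyy = 0.000000
  tau = 0.333333: gamma = (-0.833333, 0.333333), gamma' = (-1.000000, 1.000000); Gamma_xxx = 0.000000, Gamma_xxy = 0.000000, Gamma_xyy = 0.000000, Gamma_yxx = 0.000000, Gamma_yxy = 0.000000, Gamma_yyy = 0.000000
  tau = 0.500000: gamma = (-1.000000, 0.500000), gamma' = (-1.000000, 1.000000); Gamma_xxx = 0.000000, Gamma_xxy = 0.000000, Gamma_xyy = 0.000000, Gamma_yxx = 0.000000, Gamma_yxy = 0.000000, Gamma_yyy = 0.000000
  tau = 0.666667: gamma = (-1.166667, 0.666667), gamma' = (-1.000000, 1.000000); Gamma_xxx = 0.000000, Gamma_xxy = 0.000000, Gamma_xyy = 0.000000, Gamma_yxx = 0.000000, Gamma_yxy = 0.000000, Gamma_yyy = 0.000000
  tau = 0.833333: gamma = (-1.333333, 0.833333), gamma' = (-1.000000, 1.000000); Gamma_xxx = 0.000000, Gamma_xxy = 0.000000, Gamma_xyy = 0.000000, Gamma_yxx = 0.000000, Gamma_yxy = 0.000000, Gamma_yyy = 0.000000
  tau = 1.000000: gamma = (-1.500000, 1.000000), gamma' = (-1.000000, 1.000000); Gamma_xxx = 0.000000, Gamma_xxy = 0.000000, Gamma_xyy = 0.000000, Gamma_yxx = 0.000000, Gamma_yxy = 0.000000, Gamma_yyy = 0.000000
step 0: V^x = -2.0000, V^y = 0.1250
step 1: k1 = (0.000000, 0.000000), k2 = (0.000000, 0.000000), k3 = (0.000000, 0.000000), k4 = (0.000000, 0.000000); V <- V + (h/6)(k1 + 2k2 + 2k3 + k4): V^x = -2.0000, V^y = 0.1250
step 2: k1 = (0.000000, 0.000000), k2 = (0.000000, 0.000000), k3 = (0.000000, 0.000000), k4 = (0.000000, 0.000000); V <- V + (h/6)(k1 + 2k2 + 2k3 + k4): V^x = -2.0000, V^y = 0.1250
step 3: k1 = (0.000000, 0.000000), k2 = (0.000000, 0.000000), k3 = (0.000000, 0.000000), k4 = (0.000000, 0.000000); V <- V + (h/6)(k1 + 2k2 + 2k3 + k4): V^x = -2.0000, V^y = 0.1250


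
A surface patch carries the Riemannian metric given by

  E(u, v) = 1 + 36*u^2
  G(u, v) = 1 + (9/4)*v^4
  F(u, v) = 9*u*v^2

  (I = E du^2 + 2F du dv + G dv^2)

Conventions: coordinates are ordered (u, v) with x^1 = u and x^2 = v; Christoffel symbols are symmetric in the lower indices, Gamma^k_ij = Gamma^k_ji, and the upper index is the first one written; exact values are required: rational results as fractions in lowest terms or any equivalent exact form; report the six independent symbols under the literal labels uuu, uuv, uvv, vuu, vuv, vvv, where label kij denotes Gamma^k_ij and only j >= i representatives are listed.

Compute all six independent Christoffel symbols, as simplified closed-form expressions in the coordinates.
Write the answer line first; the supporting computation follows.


Answer: Gamma_uuu = 144*u/(144*u^2 + 9*v^4 + 4), Gamma_uuv = 0, Gamma_uvv = 72*u*v/(144*u^2 + 9*v^4 + 4), Gamma_vuu = 36*v^2/(144*u^2 + 9*v^4 + 4), Gamma_vuv = 0, Gamma_vvv = 18*v^3/(144*u^2 + 9*v^4 + 4)

E = 1 + 36*u^2; F = 9*u*v^2; G = 1 + (9/4)*v^4
Gamma^k_ij = (1/2) g^{kl} (d_i g_jl + d_j g_il - d_l g_ij), with g^inv = (1/(EG-F^2)) [[G, -F], [-F, E]]
first partials: E_u = 72*u, E_v = 0, F_u = 9*v^2, F_v = 18*u*v, G_u = 0, G_v = 9*v^3
D = EG - F^2 = 1 + 36*u^2 + (9/4)*v^4
expanded: Gamma^u_uu = (G E_u - 2F F_u + F E_v)/(2D), Gamma^u_uv = (G E_v - F G_u)/(2D), Gamma^u_vv = (2G F_v - G G_u - F G_v)/(2D), Gamma^v_uu = (2E F_u - E E_v - F E_u)/(2D), Gamma^v_uv = (E G_u - F E_v)/(2D), Gamma^v_vv = (E G_v - 2F F_v + F G_u)/(2D); substitute and cancel common factors


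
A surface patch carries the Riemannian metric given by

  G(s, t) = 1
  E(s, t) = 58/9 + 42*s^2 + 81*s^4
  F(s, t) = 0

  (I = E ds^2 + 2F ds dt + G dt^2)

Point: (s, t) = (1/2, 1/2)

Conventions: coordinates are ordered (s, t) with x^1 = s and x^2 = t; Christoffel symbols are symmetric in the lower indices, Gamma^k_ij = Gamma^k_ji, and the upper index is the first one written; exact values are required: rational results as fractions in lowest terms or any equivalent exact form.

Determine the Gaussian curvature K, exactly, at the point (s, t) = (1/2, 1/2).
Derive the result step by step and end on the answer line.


E = 3169/144, F = 0, G = 1, EG - F^2 = 3169/144 at the point
E_s = 165/2, E_t = 0, F_s = 0, F_t = 0, G_s = 0, G_t = 0
E_tt = 0, F_st = 0, G_ss = 0
Compute both Brioschi determinants and normalise by (EG - F^2)^2.
M1 = [[-E_tt/2 + F_st - G_ss/2, E_s/2, F_s - E_t/2], [F_t - G_s/2, E, F], [G_t/2, F, G]] = [[0, 165/4, 0], [0, 3169/144, 0], [0, 0, 1]]; det M1 = 0
M2 = [[0, E_t/2, G_s/2], [E_t/2, E, F], [G_s/2, F, G]] = [[0, 0, 0], [0, 3169/144, 0], [0, 0, 1]]; det M2 = 0
det M1 - det M2 = 0; K = 0 / (3169/144)^2 = 0

Answer: K = 0


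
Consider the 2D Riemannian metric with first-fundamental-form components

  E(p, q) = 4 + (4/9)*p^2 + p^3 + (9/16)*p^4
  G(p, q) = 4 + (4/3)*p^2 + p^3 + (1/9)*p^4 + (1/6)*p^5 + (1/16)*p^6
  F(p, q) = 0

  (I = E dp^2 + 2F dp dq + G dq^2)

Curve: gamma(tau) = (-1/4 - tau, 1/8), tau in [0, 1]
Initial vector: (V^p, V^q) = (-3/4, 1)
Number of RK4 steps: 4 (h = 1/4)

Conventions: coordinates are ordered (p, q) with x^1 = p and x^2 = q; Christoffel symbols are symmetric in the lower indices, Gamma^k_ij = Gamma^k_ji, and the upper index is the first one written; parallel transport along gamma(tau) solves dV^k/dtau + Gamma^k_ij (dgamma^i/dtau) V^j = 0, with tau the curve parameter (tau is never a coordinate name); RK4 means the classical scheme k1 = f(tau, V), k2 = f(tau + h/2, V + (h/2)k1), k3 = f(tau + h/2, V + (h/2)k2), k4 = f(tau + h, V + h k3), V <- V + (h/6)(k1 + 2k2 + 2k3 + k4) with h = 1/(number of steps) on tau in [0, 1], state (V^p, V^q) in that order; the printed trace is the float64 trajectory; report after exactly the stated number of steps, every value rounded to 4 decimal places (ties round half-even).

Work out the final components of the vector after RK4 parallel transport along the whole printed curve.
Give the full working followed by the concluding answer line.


gamma'(tau) = (-1, 0); f(tau, V)^k = -Gamma^k_ij(gamma(tau)) gamma'^i(tau) V^j; h = 1/4; intermediate values shown to 6 dp
curve data and Christoffel symbols at the stage parameters:
  tau = 0.000000: gamma = (-0.250000, 0.125000), gamma' = (-1.000000, 0.000000); Gamma_ppp = -0.008704, Gamma_ppq = 0.000000, Gamma_pqq = 0.060187, Gamma_qpp = 0.000000, Gamma_qpq = -0.059393, Gamma_qqq = 0.000000
  tau = 0.125000: gamma = (-0.375000, 0.125000), gamma' = (-1.000000, 0.000000); Gamma_ppp = -0.003744, Gamma_ppq = 0.000000, Gamma_pqq = 0.073101, Gamma_qpp = 0.000000, Gamma_qpq = -0.071068, Gamma_qqq = 0.000000
  tau = 0.250000: gamma = (-0.500000, 0.125000), gamma' = (-1.000000, 0.000000); Gamma_ppp = 0.003022, Gamma_ppq = 0.000000, Gamma_pqq = 0.074420, Gamma_qpp = 0.000000, Gamma_qpq = -0.071066, Gamma_qqq = 0.000000
  tau = 0.375000: gamma = (-0.625000, 0.125000), gamma' = (-1.000000, 0.000000); Gamma_ppp = 0.008343, Gamma_ppq = 0.000000, Gamma_pqq = 0.063744, Gamma_qpp = 0.000000, Gamma_qpq = -0.059781, Gamma_qqq = 0.000000
  tau = 0.500000: gamma = (-0.750000, 0.125000), gamma' = (-1.000000, 0.000000); Gamma_ppp = 0.008938, Gamma_ppq = 0.000000, Gamma_pqq = 0.040603, Gamma_qpp = 0.000000, Gamma_qpq = -0.037523, Gamma_qqq = 0.000000
  tau = 0.625000: gamma = (-0.875000, 0.125000), gamma' = (-1.000000, 0.000000); Gamma_ppp = 0.001472, Gamma_ppq = 0.000000, Gamma_pqq = 0.004757, Gamma_qpp = 0.000000, Gamma_qpq = -0.004366, Gamma_qqq = 0.000000
  tau = 0.750000: gamma = (-1.000000, 0.125000), gamma' = (-1.000000, 0.000000); Gamma_ppp = -0.017331, Gamma_ppq = 0.000000, Gamma_pqq = -0.043328, Gamma_qpp = 0.000000, Gamma_qpq = 0.040000, Gamma_qqq = 0.000000
  tau = 0.875000: gamma = (-1.125000, 0.125000), gamma' = (-1.000000, 0.000000); Gamma_ppp = -0.050343, Gamma_ppq = 0.000000, Gamma_pqq = -0.101882, Gamma_qpp = 0.000000, Gamma_qpq = 0.096431, Gamma_qqq = 0.000000
  tau = 1.000000: gamma = (-1.250000, 0.125000), gamma' = (-1.000000, 0.000000); Gamma_ppp = -0.099419, Gamma_ppq = 0.000000, Gamma_pqq = -0.167234, Gamma_qpp = 0.000000, Gamma_qpq = 0.166560, Gamma_qqq = 0.000000
step 0: V^p = -0.7500, V^q = 1.0000
step 1: k1 = (0.006528, -0.059393), k2 = (0.002805, -0.070541), k3 = (0.002807, -0.070442), k4 = (-0.002264, -0.069814); V <- V + (h/6)(k1 + 2k2 + 2k3 + k4): V^p = -0.7494, V^q = 0.9829
step 2: k1 = (-0.002265, -0.069848), k2 = (-0.006255, -0.058235), k3 = (-0.006259, -0.058322), k4 = (-0.006712, -0.036333); V <- V + (h/6)(k1 + 2k2 + 2k3 + k4): V^p = -0.7508, V^q = 0.9687
step 3: k1 = (-0.006711, -0.036350), k2 = (-0.001106, -0.004209), k3 = (-0.001105, -0.004227), k4 = (0.013016, 0.038707); V <- V + (h/6)(k1 + 2k2 + 2k3 + k4): V^p = -0.7507, V^q = 0.9681
step 4: k1 = (0.013010, 0.038725), k2 = (0.037710, 0.093824), k3 = (0.037555, 0.094488), k4 = (0.073700, 0.165185); V <- V + (h/6)(k1 + 2k2 + 2k3 + k4): V^p = -0.7408, V^q = 0.9923

Answer: V^p = -0.7408, V^q = 0.9923


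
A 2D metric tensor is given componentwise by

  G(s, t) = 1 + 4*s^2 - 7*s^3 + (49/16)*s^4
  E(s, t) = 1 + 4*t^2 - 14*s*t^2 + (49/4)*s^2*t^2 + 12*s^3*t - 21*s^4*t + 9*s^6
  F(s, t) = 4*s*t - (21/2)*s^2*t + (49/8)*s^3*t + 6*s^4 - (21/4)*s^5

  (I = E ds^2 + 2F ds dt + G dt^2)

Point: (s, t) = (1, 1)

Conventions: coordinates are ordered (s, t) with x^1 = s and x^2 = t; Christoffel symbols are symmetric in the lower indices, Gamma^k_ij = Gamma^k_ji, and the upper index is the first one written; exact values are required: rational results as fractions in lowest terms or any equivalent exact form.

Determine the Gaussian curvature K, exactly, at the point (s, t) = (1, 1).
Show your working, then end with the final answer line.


E = 13/4, F = 3/8, G = 17/16, EG - F^2 = 53/16 at the point
E_s = 33/2, E_t = -9/2, F_s = -7/8, F_t = -3/8, G_s = -3/4, G_t = 0
E_tt = 9/2, F_st = 11/8, G_ss = 11/4
The intrinsic route: Brioschi's K = (det M1 - det M2)/(EG - F^2)^2.
M1 = [[-E_tt/2 + F_st - G_ss/2, E_s/2, F_s - E_t/2], [F_t - G_s/2, E, F], [G_t/2, F, G]] = [[-9/4, 33/4, 11/8], [0, 13/4, 3/8], [0, 3/8, 17/16]]; det M1 = -477/64
M2 = [[0, E_t/2, G_s/2], [E_t/2, E, F], [G_s/2, F, G]] = [[0, -9/4, -3/8], [-9/4, 13/4, 3/8], [-3/8, 3/8, 17/16]]; det M2 = -333/64
det M1 - det M2 = -9/4; K = -9/4 / (53/16)^2 = -576/2809

Answer: K = -576/2809
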